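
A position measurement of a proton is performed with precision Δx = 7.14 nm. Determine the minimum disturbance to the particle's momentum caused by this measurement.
7.385 × 10^-27 kg·m/s

The uncertainty principle implies that measuring position disturbs momentum:
ΔxΔp ≥ ℏ/2

When we measure position with precision Δx, we necessarily introduce a momentum uncertainty:
Δp ≥ ℏ/(2Δx)
Δp_min = (1.055e-34 J·s) / (2 × 7.140e-09 m)
Δp_min = 7.385e-27 kg·m/s

The more precisely we measure position, the greater the momentum disturbance.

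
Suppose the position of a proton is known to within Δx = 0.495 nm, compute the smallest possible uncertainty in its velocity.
63.686 m/s

Using the Heisenberg uncertainty principle and Δp = mΔv:
ΔxΔp ≥ ℏ/2
Δx(mΔv) ≥ ℏ/2

The minimum uncertainty in velocity is:
Δv_min = ℏ/(2mΔx)
Δv_min = (1.055e-34 J·s) / (2 × 1.673e-27 kg × 4.950e-10 m)
Δv_min = 6.369e+01 m/s = 63.686 m/s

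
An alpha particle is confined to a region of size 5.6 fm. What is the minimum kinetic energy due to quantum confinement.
41.639 keV

Using the uncertainty principle:

1. Position uncertainty: Δx ≈ 5.600e-15 m
2. Minimum momentum uncertainty: Δp = ℏ/(2Δx) = 9.416e-21 kg·m/s
3. Minimum kinetic energy:
   KE = (Δp)²/(2m) = (9.416e-21)²/(2 × 6.645e-27 kg)
   KE = 6.671e-15 J = 41.639 keV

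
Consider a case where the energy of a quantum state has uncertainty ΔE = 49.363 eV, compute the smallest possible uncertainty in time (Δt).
6.667 as

Using the energy-time uncertainty principle:
ΔEΔt ≥ ℏ/2

The minimum uncertainty in time is:
Δt_min = ℏ/(2ΔE)
Δt_min = (1.055e-34 J·s) / (2 × 7.909e-18 J)
Δt_min = 6.667e-18 s = 6.667 as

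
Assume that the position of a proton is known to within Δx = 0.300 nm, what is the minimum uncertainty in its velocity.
105.082 m/s

Using the Heisenberg uncertainty principle and Δp = mΔv:
ΔxΔp ≥ ℏ/2
Δx(mΔv) ≥ ℏ/2

The minimum uncertainty in velocity is:
Δv_min = ℏ/(2mΔx)
Δv_min = (1.055e-34 J·s) / (2 × 1.673e-27 kg × 3.000e-10 m)
Δv_min = 1.051e+02 m/s = 105.082 m/s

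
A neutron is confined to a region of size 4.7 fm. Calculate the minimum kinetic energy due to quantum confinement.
234.509 keV

Using the uncertainty principle:

1. Position uncertainty: Δx ≈ 4.700e-15 m
2. Minimum momentum uncertainty: Δp = ℏ/(2Δx) = 1.122e-20 kg·m/s
3. Minimum kinetic energy:
   KE = (Δp)²/(2m) = (1.122e-20)²/(2 × 1.675e-27 kg)
   KE = 3.757e-14 J = 234.509 keV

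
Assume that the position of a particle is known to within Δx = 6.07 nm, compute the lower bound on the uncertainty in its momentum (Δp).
8.687 × 10^-27 kg·m/s

Using the Heisenberg uncertainty principle:
ΔxΔp ≥ ℏ/2

The minimum uncertainty in momentum is:
Δp_min = ℏ/(2Δx)
Δp_min = (1.055e-34 J·s) / (2 × 6.070e-09 m)
Δp_min = 8.687e-27 kg·m/s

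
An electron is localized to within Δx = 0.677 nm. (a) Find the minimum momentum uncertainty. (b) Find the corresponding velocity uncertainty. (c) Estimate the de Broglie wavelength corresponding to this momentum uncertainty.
(a) Δp_min = 7.789 × 10^-26 kg·m/s
(b) Δv_min = 85.500 km/s
(c) λ_dB = 8.507 nm

Step-by-step:

(a) From the uncertainty principle:
Δp_min = ℏ/(2Δx) = (1.055e-34 J·s)/(2 × 6.770e-10 m) = 7.789e-26 kg·m/s

(b) The velocity uncertainty:
Δv = Δp/m = (7.789e-26 kg·m/s)/(9.109e-31 kg) = 8.550e+04 m/s = 85.500 km/s

(c) The de Broglie wavelength for this momentum:
λ = h/p = (6.626e-34 J·s)/(7.789e-26 kg·m/s) = 8.507e-09 m = 8.507 nm

Note: The de Broglie wavelength is comparable to the localization size, as expected from wave-particle duality.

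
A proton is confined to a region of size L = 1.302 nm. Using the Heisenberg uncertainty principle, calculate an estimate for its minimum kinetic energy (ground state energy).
3.060 μeV

Using the uncertainty principle to estimate ground state energy:

1. The position uncertainty is approximately the confinement size:
   Δx ≈ L = 1.302e-09 m

2. From ΔxΔp ≥ ℏ/2, the minimum momentum uncertainty is:
   Δp ≈ ℏ/(2L) = 4.050e-26 kg·m/s

3. The kinetic energy is approximately:
   KE ≈ (Δp)²/(2m) = (4.050e-26)²/(2 × 1.673e-27 kg)
   KE ≈ 4.903e-25 J = 3.060 μeV

This is an order-of-magnitude estimate of the ground state energy.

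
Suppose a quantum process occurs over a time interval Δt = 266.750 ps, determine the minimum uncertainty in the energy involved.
1.234 μeV

Using the energy-time uncertainty principle:
ΔEΔt ≥ ℏ/2

The minimum uncertainty in energy is:
ΔE_min = ℏ/(2Δt)
ΔE_min = (1.055e-34 J·s) / (2 × 2.667e-10 s)
ΔE_min = 1.977e-25 J = 1.234 μeV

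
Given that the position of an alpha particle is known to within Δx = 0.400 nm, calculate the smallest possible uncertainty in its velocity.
19.839 m/s

Using the Heisenberg uncertainty principle and Δp = mΔv:
ΔxΔp ≥ ℏ/2
Δx(mΔv) ≥ ℏ/2

The minimum uncertainty in velocity is:
Δv_min = ℏ/(2mΔx)
Δv_min = (1.055e-34 J·s) / (2 × 6.645e-27 kg × 4.000e-10 m)
Δv_min = 1.984e+01 m/s = 19.839 m/s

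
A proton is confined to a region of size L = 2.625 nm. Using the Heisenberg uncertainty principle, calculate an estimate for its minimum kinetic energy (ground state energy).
752.828 neV

Using the uncertainty principle to estimate ground state energy:

1. The position uncertainty is approximately the confinement size:
   Δx ≈ L = 2.625e-09 m

2. From ΔxΔp ≥ ℏ/2, the minimum momentum uncertainty is:
   Δp ≈ ℏ/(2L) = 2.009e-26 kg·m/s

3. The kinetic energy is approximately:
   KE ≈ (Δp)²/(2m) = (2.009e-26)²/(2 × 1.673e-27 kg)
   KE ≈ 1.206e-25 J = 752.828 neV

This is an order-of-magnitude estimate of the ground state energy.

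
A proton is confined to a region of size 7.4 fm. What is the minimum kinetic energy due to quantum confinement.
94.731 keV

Using the uncertainty principle:

1. Position uncertainty: Δx ≈ 7.400e-15 m
2. Minimum momentum uncertainty: Δp = ℏ/(2Δx) = 7.125e-21 kg·m/s
3. Minimum kinetic energy:
   KE = (Δp)²/(2m) = (7.125e-21)²/(2 × 1.673e-27 kg)
   KE = 1.518e-14 J = 94.731 keV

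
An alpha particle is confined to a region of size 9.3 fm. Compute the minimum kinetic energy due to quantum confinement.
15.098 keV

Using the uncertainty principle:

1. Position uncertainty: Δx ≈ 9.300e-15 m
2. Minimum momentum uncertainty: Δp = ℏ/(2Δx) = 5.670e-21 kg·m/s
3. Minimum kinetic energy:
   KE = (Δp)²/(2m) = (5.670e-21)²/(2 × 6.645e-27 kg)
   KE = 2.419e-15 J = 15.098 keV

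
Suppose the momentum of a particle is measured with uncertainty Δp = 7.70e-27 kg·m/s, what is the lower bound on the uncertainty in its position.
6.848 nm

Using the Heisenberg uncertainty principle:
ΔxΔp ≥ ℏ/2

The minimum uncertainty in position is:
Δx_min = ℏ/(2Δp)
Δx_min = (1.055e-34 J·s) / (2 × 7.700e-27 kg·m/s)
Δx_min = 6.848e-09 m = 6.848 nm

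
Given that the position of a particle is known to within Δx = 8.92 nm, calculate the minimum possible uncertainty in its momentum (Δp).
5.911 × 10^-27 kg·m/s

Using the Heisenberg uncertainty principle:
ΔxΔp ≥ ℏ/2

The minimum uncertainty in momentum is:
Δp_min = ℏ/(2Δx)
Δp_min = (1.055e-34 J·s) / (2 × 8.920e-09 m)
Δp_min = 5.911e-27 kg·m/s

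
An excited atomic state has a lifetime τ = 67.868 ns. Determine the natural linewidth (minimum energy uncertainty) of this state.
4.849 neV

Using the energy-time uncertainty principle:
ΔEΔt ≥ ℏ/2

The lifetime τ represents the time uncertainty Δt.
The natural linewidth (minimum energy uncertainty) is:

ΔE = ℏ/(2τ)
ΔE = (1.055e-34 J·s) / (2 × 6.787e-08 s)
ΔE = 7.769e-28 J = 4.849 neV

This natural linewidth limits the precision of spectroscopic measurements.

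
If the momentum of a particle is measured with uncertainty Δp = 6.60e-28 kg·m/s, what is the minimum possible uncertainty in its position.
79.892 nm

Using the Heisenberg uncertainty principle:
ΔxΔp ≥ ℏ/2

The minimum uncertainty in position is:
Δx_min = ℏ/(2Δp)
Δx_min = (1.055e-34 J·s) / (2 × 6.600e-28 kg·m/s)
Δx_min = 7.989e-08 m = 79.892 nm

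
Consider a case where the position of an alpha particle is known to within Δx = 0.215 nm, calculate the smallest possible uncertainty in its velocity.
36.909 m/s

Using the Heisenberg uncertainty principle and Δp = mΔv:
ΔxΔp ≥ ℏ/2
Δx(mΔv) ≥ ℏ/2

The minimum uncertainty in velocity is:
Δv_min = ℏ/(2mΔx)
Δv_min = (1.055e-34 J·s) / (2 × 6.645e-27 kg × 2.150e-10 m)
Δv_min = 3.691e+01 m/s = 36.909 m/s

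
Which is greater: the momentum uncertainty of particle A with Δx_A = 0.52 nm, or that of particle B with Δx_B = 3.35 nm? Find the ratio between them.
Particle A has the larger minimum momentum uncertainty, by a factor of 6.44.

For each particle, the minimum momentum uncertainty is Δp_min = ℏ/(2Δx):

Particle A: Δp_A = ℏ/(2×5.200e-10 m) = 1.014e-25 kg·m/s
Particle B: Δp_B = ℏ/(2×3.350e-09 m) = 1.574e-26 kg·m/s

Ratio: Δp_A/Δp_B = 6.44

Since Δp_min ∝ 1/Δx, the particle with smaller position uncertainty (A) has larger momentum uncertainty.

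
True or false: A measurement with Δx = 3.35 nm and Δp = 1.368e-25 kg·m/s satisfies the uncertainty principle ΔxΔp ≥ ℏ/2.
Yes, it satisfies the uncertainty principle.

Calculate the product ΔxΔp:
ΔxΔp = (3.350e-09 m) × (1.368e-25 kg·m/s)
ΔxΔp = 4.583e-34 J·s

Compare to the minimum allowed value ℏ/2:
ℏ/2 = 5.273e-35 J·s

Since ΔxΔp = 4.583e-34 J·s ≥ 5.273e-35 J·s = ℏ/2,
the measurement satisfies the uncertainty principle.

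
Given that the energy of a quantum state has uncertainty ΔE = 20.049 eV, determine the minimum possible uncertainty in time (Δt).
16.415 as

Using the energy-time uncertainty principle:
ΔEΔt ≥ ℏ/2

The minimum uncertainty in time is:
Δt_min = ℏ/(2ΔE)
Δt_min = (1.055e-34 J·s) / (2 × 3.212e-18 J)
Δt_min = 1.642e-17 s = 16.415 as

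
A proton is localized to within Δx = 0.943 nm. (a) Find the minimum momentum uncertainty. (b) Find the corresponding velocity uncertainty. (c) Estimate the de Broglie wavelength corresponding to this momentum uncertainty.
(a) Δp_min = 5.592 × 10^-26 kg·m/s
(b) Δv_min = 33.430 m/s
(c) λ_dB = 11.850 nm

Step-by-step:

(a) From the uncertainty principle:
Δp_min = ℏ/(2Δx) = (1.055e-34 J·s)/(2 × 9.430e-10 m) = 5.592e-26 kg·m/s

(b) The velocity uncertainty:
Δv = Δp/m = (5.592e-26 kg·m/s)/(1.673e-27 kg) = 3.343e+01 m/s = 33.430 m/s

(c) The de Broglie wavelength for this momentum:
λ = h/p = (6.626e-34 J·s)/(5.592e-26 kg·m/s) = 1.185e-08 m = 11.850 nm

Note: The de Broglie wavelength is comparable to the localization size, as expected from wave-particle duality.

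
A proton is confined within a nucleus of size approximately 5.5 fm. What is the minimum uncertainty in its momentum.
9.587 × 10^-21 kg·m/s

Using the Heisenberg uncertainty principle:
ΔxΔp ≥ ℏ/2

With Δx ≈ L = 5.500e-15 m (the confinement size):
Δp_min = ℏ/(2Δx)
Δp_min = (1.055e-34 J·s) / (2 × 5.500e-15 m)
Δp_min = 9.587e-21 kg·m/s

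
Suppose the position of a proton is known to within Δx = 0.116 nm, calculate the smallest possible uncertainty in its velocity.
271.763 m/s

Using the Heisenberg uncertainty principle and Δp = mΔv:
ΔxΔp ≥ ℏ/2
Δx(mΔv) ≥ ℏ/2

The minimum uncertainty in velocity is:
Δv_min = ℏ/(2mΔx)
Δv_min = (1.055e-34 J·s) / (2 × 1.673e-27 kg × 1.160e-10 m)
Δv_min = 2.718e+02 m/s = 271.763 m/s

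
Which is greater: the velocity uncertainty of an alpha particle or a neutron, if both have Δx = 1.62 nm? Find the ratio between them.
The neutron has the larger minimum velocity uncertainty, by a ratio of 4.0.

For both particles, Δp_min = ℏ/(2Δx) = 3.255e-26 kg·m/s (same for both).

The velocity uncertainty is Δv = Δp/m:
- alpha particle: Δv = 3.255e-26 / 6.645e-27 = 4.898e+00 m/s = 4.898 m/s
- neutron: Δv = 3.255e-26 / 1.675e-27 = 1.943e+01 m/s = 19.433 m/s

Ratio: 1.943e+01 / 4.898e+00 = 4.0

The lighter particle has larger velocity uncertainty because Δv ∝ 1/m.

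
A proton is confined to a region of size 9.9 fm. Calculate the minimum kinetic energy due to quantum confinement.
52.928 keV

Using the uncertainty principle:

1. Position uncertainty: Δx ≈ 9.900e-15 m
2. Minimum momentum uncertainty: Δp = ℏ/(2Δx) = 5.326e-21 kg·m/s
3. Minimum kinetic energy:
   KE = (Δp)²/(2m) = (5.326e-21)²/(2 × 1.673e-27 kg)
   KE = 8.480e-15 J = 52.928 keV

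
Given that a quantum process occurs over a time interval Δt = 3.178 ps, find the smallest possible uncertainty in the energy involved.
103.558 μeV

Using the energy-time uncertainty principle:
ΔEΔt ≥ ℏ/2

The minimum uncertainty in energy is:
ΔE_min = ℏ/(2Δt)
ΔE_min = (1.055e-34 J·s) / (2 × 3.178e-12 s)
ΔE_min = 1.659e-23 J = 103.558 μeV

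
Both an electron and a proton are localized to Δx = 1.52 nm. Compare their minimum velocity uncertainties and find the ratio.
The electron has the larger minimum velocity uncertainty, by a ratio of 1836.2.

For both particles, Δp_min = ℏ/(2Δx) = 3.469e-26 kg·m/s (same for both).

The velocity uncertainty is Δv = Δp/m:
- electron: Δv = 3.469e-26 / 9.109e-31 = 3.808e+04 m/s = 38.081 km/s
- proton: Δv = 3.469e-26 / 1.673e-27 = 2.074e+01 m/s = 20.740 m/s

Ratio: 3.808e+04 / 2.074e+01 = 1836.2

The lighter particle has larger velocity uncertainty because Δv ∝ 1/m.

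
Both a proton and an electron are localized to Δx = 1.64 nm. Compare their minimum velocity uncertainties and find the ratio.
The electron has the larger minimum velocity uncertainty, by a ratio of 1836.2.

For both particles, Δp_min = ℏ/(2Δx) = 3.215e-26 kg·m/s (same for both).

The velocity uncertainty is Δv = Δp/m:
- proton: Δv = 3.215e-26 / 1.673e-27 = 1.922e+01 m/s = 19.222 m/s
- electron: Δv = 3.215e-26 / 9.109e-31 = 3.530e+04 m/s = 35.295 km/s

Ratio: 3.530e+04 / 1.922e+01 = 1836.2

The lighter particle has larger velocity uncertainty because Δv ∝ 1/m.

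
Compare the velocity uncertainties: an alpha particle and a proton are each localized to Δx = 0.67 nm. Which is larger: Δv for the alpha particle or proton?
The proton has the larger minimum velocity uncertainty, by a ratio of 4.0.

For both particles, Δp_min = ℏ/(2Δx) = 7.870e-26 kg·m/s (same for both).

The velocity uncertainty is Δv = Δp/m:
- alpha particle: Δv = 7.870e-26 / 6.645e-27 = 1.184e+01 m/s = 11.844 m/s
- proton: Δv = 7.870e-26 / 1.673e-27 = 4.705e+01 m/s = 47.052 m/s

Ratio: 4.705e+01 / 1.184e+01 = 4.0

The lighter particle has larger velocity uncertainty because Δv ∝ 1/m.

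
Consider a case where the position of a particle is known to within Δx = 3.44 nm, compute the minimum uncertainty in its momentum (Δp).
1.533 × 10^-26 kg·m/s

Using the Heisenberg uncertainty principle:
ΔxΔp ≥ ℏ/2

The minimum uncertainty in momentum is:
Δp_min = ℏ/(2Δx)
Δp_min = (1.055e-34 J·s) / (2 × 3.440e-09 m)
Δp_min = 1.533e-26 kg·m/s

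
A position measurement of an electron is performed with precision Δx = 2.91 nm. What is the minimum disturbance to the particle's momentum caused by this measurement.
1.812 × 10^-26 kg·m/s

The uncertainty principle implies that measuring position disturbs momentum:
ΔxΔp ≥ ℏ/2

When we measure position with precision Δx, we necessarily introduce a momentum uncertainty:
Δp ≥ ℏ/(2Δx)
Δp_min = (1.055e-34 J·s) / (2 × 2.910e-09 m)
Δp_min = 1.812e-26 kg·m/s

The more precisely we measure position, the greater the momentum disturbance.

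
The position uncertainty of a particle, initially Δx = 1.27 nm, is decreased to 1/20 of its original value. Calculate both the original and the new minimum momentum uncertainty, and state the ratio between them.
Original Δp_min = 4.152 × 10^-26 kg·m/s; new Δp'_min = 8.304 × 10^-25 kg·m/s; ratio Δp'_min/Δp_min = 20.

From the uncertainty principle ΔxΔp ≥ ℏ/2, the minimum momentum uncertainty is Δp_min = ℏ/(2Δx).

Original (Δx = 1.27 nm = 1.270e-09 m):
Δp_min = (1.055e-34 J·s)/(2 × 1.270e-09 m) = 4.152e-26 kg·m/s

When Δx → (1/20)Δx:
Δp'_min = ℏ/(2 × (1/20)Δx) = 20 × ℏ/(2Δx) = 20 × Δp_min
Δp'_min = 20 × 4.152e-26 kg·m/s = 8.304e-25 kg·m/s

Since Δp_min ∝ 1/Δx, when Δx is decreased to 1/20 of its original value, Δp_min increases to 20 times its original value.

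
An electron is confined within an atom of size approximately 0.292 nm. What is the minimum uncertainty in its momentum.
1.806 × 10^-25 kg·m/s

Using the Heisenberg uncertainty principle:
ΔxΔp ≥ ℏ/2

With Δx ≈ L = 2.920e-10 m (the confinement size):
Δp_min = ℏ/(2Δx)
Δp_min = (1.055e-34 J·s) / (2 × 2.920e-10 m)
Δp_min = 1.806e-25 kg·m/s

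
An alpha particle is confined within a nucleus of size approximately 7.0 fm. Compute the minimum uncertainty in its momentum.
7.533 × 10^-21 kg·m/s

Using the Heisenberg uncertainty principle:
ΔxΔp ≥ ℏ/2

With Δx ≈ L = 7.000e-15 m (the confinement size):
Δp_min = ℏ/(2Δx)
Δp_min = (1.055e-34 J·s) / (2 × 7.000e-15 m)
Δp_min = 7.533e-21 kg·m/s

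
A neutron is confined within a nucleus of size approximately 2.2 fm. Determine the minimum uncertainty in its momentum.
2.397 × 10^-20 kg·m/s

Using the Heisenberg uncertainty principle:
ΔxΔp ≥ ℏ/2

With Δx ≈ L = 2.200e-15 m (the confinement size):
Δp_min = ℏ/(2Δx)
Δp_min = (1.055e-34 J·s) / (2 × 2.200e-15 m)
Δp_min = 2.397e-20 kg·m/s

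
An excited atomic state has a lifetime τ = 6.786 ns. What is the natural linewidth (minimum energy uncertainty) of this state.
48.498 neV

Using the energy-time uncertainty principle:
ΔEΔt ≥ ℏ/2

The lifetime τ represents the time uncertainty Δt.
The natural linewidth (minimum energy uncertainty) is:

ΔE = ℏ/(2τ)
ΔE = (1.055e-34 J·s) / (2 × 6.786e-09 s)
ΔE = 7.770e-27 J = 48.498 neV

This natural linewidth limits the precision of spectroscopic measurements.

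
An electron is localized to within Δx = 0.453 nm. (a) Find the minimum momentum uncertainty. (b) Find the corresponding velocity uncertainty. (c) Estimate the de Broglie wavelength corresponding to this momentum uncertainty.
(a) Δp_min = 1.164 × 10^-25 kg·m/s
(b) Δv_min = 127.779 km/s
(c) λ_dB = 5.693 nm

Step-by-step:

(a) From the uncertainty principle:
Δp_min = ℏ/(2Δx) = (1.055e-34 J·s)/(2 × 4.530e-10 m) = 1.164e-25 kg·m/s

(b) The velocity uncertainty:
Δv = Δp/m = (1.164e-25 kg·m/s)/(9.109e-31 kg) = 1.278e+05 m/s = 127.779 km/s

(c) The de Broglie wavelength for this momentum:
λ = h/p = (6.626e-34 J·s)/(1.164e-25 kg·m/s) = 5.693e-09 m = 5.693 nm

Note: The de Broglie wavelength is comparable to the localization size, as expected from wave-particle duality.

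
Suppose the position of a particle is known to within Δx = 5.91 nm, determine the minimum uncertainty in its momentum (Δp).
8.922 × 10^-27 kg·m/s

Using the Heisenberg uncertainty principle:
ΔxΔp ≥ ℏ/2

The minimum uncertainty in momentum is:
Δp_min = ℏ/(2Δx)
Δp_min = (1.055e-34 J·s) / (2 × 5.910e-09 m)
Δp_min = 8.922e-27 kg·m/s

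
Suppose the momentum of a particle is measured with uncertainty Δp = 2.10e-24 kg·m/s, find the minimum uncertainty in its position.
25.109 pm

Using the Heisenberg uncertainty principle:
ΔxΔp ≥ ℏ/2

The minimum uncertainty in position is:
Δx_min = ℏ/(2Δp)
Δx_min = (1.055e-34 J·s) / (2 × 2.100e-24 kg·m/s)
Δx_min = 2.511e-11 m = 25.109 pm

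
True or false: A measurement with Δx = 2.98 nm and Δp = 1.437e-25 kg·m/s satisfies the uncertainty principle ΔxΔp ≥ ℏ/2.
Yes, it satisfies the uncertainty principle.

Calculate the product ΔxΔp:
ΔxΔp = (2.980e-09 m) × (1.437e-25 kg·m/s)
ΔxΔp = 4.282e-34 J·s

Compare to the minimum allowed value ℏ/2:
ℏ/2 = 5.273e-35 J·s

Since ΔxΔp = 4.282e-34 J·s ≥ 5.273e-35 J·s = ℏ/2,
the measurement satisfies the uncertainty principle.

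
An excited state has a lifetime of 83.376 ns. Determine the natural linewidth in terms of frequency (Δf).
954.441 kHz

Using the energy-time uncertainty principle and E = hf:
ΔEΔt ≥ ℏ/2
hΔf·Δt ≥ ℏ/2

The minimum frequency uncertainty is:
Δf = ℏ/(2hτ) = 1/(4πτ)
Δf = 1/(4π × 8.338e-08 s)
Δf = 9.544e+05 Hz = 954.441 kHz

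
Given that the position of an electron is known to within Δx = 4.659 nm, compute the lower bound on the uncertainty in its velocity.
12.424 km/s

Using the Heisenberg uncertainty principle and Δp = mΔv:
ΔxΔp ≥ ℏ/2
Δx(mΔv) ≥ ℏ/2

The minimum uncertainty in velocity is:
Δv_min = ℏ/(2mΔx)
Δv_min = (1.055e-34 J·s) / (2 × 9.109e-31 kg × 4.659e-09 m)
Δv_min = 1.242e+04 m/s = 12.424 km/s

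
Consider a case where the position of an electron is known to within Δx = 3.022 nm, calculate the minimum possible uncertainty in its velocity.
19.154 km/s

Using the Heisenberg uncertainty principle and Δp = mΔv:
ΔxΔp ≥ ℏ/2
Δx(mΔv) ≥ ℏ/2

The minimum uncertainty in velocity is:
Δv_min = ℏ/(2mΔx)
Δv_min = (1.055e-34 J·s) / (2 × 9.109e-31 kg × 3.022e-09 m)
Δv_min = 1.915e+04 m/s = 19.154 km/s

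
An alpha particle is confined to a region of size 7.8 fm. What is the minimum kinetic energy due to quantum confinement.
21.463 keV

Using the uncertainty principle:

1. Position uncertainty: Δx ≈ 7.800e-15 m
2. Minimum momentum uncertainty: Δp = ℏ/(2Δx) = 6.760e-21 kg·m/s
3. Minimum kinetic energy:
   KE = (Δp)²/(2m) = (6.760e-21)²/(2 × 6.645e-27 kg)
   KE = 3.439e-15 J = 21.463 keV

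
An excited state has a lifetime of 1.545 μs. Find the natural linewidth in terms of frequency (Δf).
51.506 kHz

Using the energy-time uncertainty principle and E = hf:
ΔEΔt ≥ ℏ/2
hΔf·Δt ≥ ℏ/2

The minimum frequency uncertainty is:
Δf = ℏ/(2hτ) = 1/(4πτ)
Δf = 1/(4π × 1.545e-06 s)
Δf = 5.151e+04 Hz = 51.506 kHz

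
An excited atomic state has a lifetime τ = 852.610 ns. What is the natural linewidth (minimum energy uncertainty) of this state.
385.998 peV

Using the energy-time uncertainty principle:
ΔEΔt ≥ ℏ/2

The lifetime τ represents the time uncertainty Δt.
The natural linewidth (minimum energy uncertainty) is:

ΔE = ℏ/(2τ)
ΔE = (1.055e-34 J·s) / (2 × 8.526e-07 s)
ΔE = 6.184e-29 J = 385.998 peV

This natural linewidth limits the precision of spectroscopic measurements.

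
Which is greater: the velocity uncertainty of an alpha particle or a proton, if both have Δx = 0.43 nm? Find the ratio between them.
The proton has the larger minimum velocity uncertainty, by a ratio of 4.0.

For both particles, Δp_min = ℏ/(2Δx) = 1.226e-25 kg·m/s (same for both).

The velocity uncertainty is Δv = Δp/m:
- alpha particle: Δv = 1.226e-25 / 6.645e-27 = 1.845e+01 m/s = 18.455 m/s
- proton: Δv = 1.226e-25 / 1.673e-27 = 7.331e+01 m/s = 73.313 m/s

Ratio: 7.331e+01 / 1.845e+01 = 4.0

The lighter particle has larger velocity uncertainty because Δv ∝ 1/m.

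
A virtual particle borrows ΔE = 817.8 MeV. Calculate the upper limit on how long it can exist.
4.024 × 10^-25 s

Using the energy-time uncertainty principle:
ΔEΔt ≥ ℏ/2

For a virtual particle borrowing energy ΔE, the maximum lifetime is:
Δt_max = ℏ/(2ΔE)

Converting energy:
ΔE = 817.8 MeV = 1.310e-10 J

Δt_max = (1.055e-34 J·s) / (2 × 1.310e-10 J)
Δt_max = 4.024e-25 s = 4.024 × 10^-25 s

Virtual particles with higher borrowed energy exist for shorter times.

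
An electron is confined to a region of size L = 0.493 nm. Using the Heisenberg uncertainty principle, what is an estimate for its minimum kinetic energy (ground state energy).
39.189 meV

Using the uncertainty principle to estimate ground state energy:

1. The position uncertainty is approximately the confinement size:
   Δx ≈ L = 4.930e-10 m

2. From ΔxΔp ≥ ℏ/2, the minimum momentum uncertainty is:
   Δp ≈ ℏ/(2L) = 1.070e-25 kg·m/s

3. The kinetic energy is approximately:
   KE ≈ (Δp)²/(2m) = (1.070e-25)²/(2 × 9.109e-31 kg)
   KE ≈ 6.279e-21 J = 39.189 meV

This is an order-of-magnitude estimate of the ground state energy.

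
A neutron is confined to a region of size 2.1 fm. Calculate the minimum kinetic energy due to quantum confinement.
1.175 MeV

Using the uncertainty principle:

1. Position uncertainty: Δx ≈ 2.100e-15 m
2. Minimum momentum uncertainty: Δp = ℏ/(2Δx) = 2.511e-20 kg·m/s
3. Minimum kinetic energy:
   KE = (Δp)²/(2m) = (2.511e-20)²/(2 × 1.675e-27 kg)
   KE = 1.882e-13 J = 1.175 MeV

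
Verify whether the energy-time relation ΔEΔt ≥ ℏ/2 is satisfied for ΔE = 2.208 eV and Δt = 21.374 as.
No, it violates the uncertainty relation.

Calculate the product ΔEΔt:
ΔE = 2.208 eV = 3.538e-19 J
ΔEΔt = (3.538e-19 J) × (2.137e-17 s)
ΔEΔt = 7.561e-36 J·s

Compare to the minimum allowed value ℏ/2:
ℏ/2 = 5.273e-35 J·s

Since ΔEΔt = 7.561e-36 J·s < 5.273e-35 J·s = ℏ/2,
this violates the uncertainty relation.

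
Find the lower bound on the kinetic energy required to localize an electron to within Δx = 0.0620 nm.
2.478 eV

Localizing a particle requires giving it sufficient momentum uncertainty:

1. From uncertainty principle: Δp ≥ ℏ/(2Δx)
   Δp_min = (1.055e-34 J·s) / (2 × 6.200e-11 m)
   Δp_min = 8.505e-25 kg·m/s

2. This momentum uncertainty corresponds to kinetic energy:
   KE ≈ (Δp)²/(2m) = (8.505e-25)²/(2 × 9.109e-31 kg)
   KE = 3.970e-19 J = 2.478 eV

Tighter localization requires more energy.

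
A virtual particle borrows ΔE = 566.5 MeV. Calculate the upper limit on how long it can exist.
5.809 × 10^-25 s

Using the energy-time uncertainty principle:
ΔEΔt ≥ ℏ/2

For a virtual particle borrowing energy ΔE, the maximum lifetime is:
Δt_max = ℏ/(2ΔE)

Converting energy:
ΔE = 566.5 MeV = 9.076e-11 J

Δt_max = (1.055e-34 J·s) / (2 × 9.076e-11 J)
Δt_max = 5.809e-25 s = 5.809 × 10^-25 s

Virtual particles with higher borrowed energy exist for shorter times.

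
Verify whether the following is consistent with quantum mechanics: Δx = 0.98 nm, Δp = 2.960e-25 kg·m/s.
Yes, it satisfies the uncertainty principle.

Calculate the product ΔxΔp:
ΔxΔp = (9.800e-10 m) × (2.960e-25 kg·m/s)
ΔxΔp = 2.901e-34 J·s

Compare to the minimum allowed value ℏ/2:
ℏ/2 = 5.273e-35 J·s

Since ΔxΔp = 2.901e-34 J·s ≥ 5.273e-35 J·s = ℏ/2,
the measurement satisfies the uncertainty principle.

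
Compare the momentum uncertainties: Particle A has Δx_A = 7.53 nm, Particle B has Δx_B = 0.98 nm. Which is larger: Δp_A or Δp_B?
Particle B has the larger minimum momentum uncertainty, by a factor of 7.68.

For each particle, the minimum momentum uncertainty is Δp_min = ℏ/(2Δx):

Particle A: Δp_A = ℏ/(2×7.530e-09 m) = 7.002e-27 kg·m/s
Particle B: Δp_B = ℏ/(2×9.800e-10 m) = 5.380e-26 kg·m/s

Ratio: Δp_B/Δp_A = 7.68

Since Δp_min ∝ 1/Δx, the particle with smaller position uncertainty (B) has larger momentum uncertainty.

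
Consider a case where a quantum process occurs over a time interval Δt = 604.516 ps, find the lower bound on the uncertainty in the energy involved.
544.412 neV

Using the energy-time uncertainty principle:
ΔEΔt ≥ ℏ/2

The minimum uncertainty in energy is:
ΔE_min = ℏ/(2Δt)
ΔE_min = (1.055e-34 J·s) / (2 × 6.045e-10 s)
ΔE_min = 8.722e-26 J = 544.412 neV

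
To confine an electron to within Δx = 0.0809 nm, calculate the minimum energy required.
1.455 eV

Localizing a particle requires giving it sufficient momentum uncertainty:

1. From uncertainty principle: Δp ≥ ℏ/(2Δx)
   Δp_min = (1.055e-34 J·s) / (2 × 8.090e-11 m)
   Δp_min = 6.518e-25 kg·m/s

2. This momentum uncertainty corresponds to kinetic energy:
   KE ≈ (Δp)²/(2m) = (6.518e-25)²/(2 × 9.109e-31 kg)
   KE = 2.332e-19 J = 1.455 eV

Tighter localization requires more energy.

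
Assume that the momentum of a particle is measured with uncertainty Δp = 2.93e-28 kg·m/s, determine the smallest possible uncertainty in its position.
179.961 nm

Using the Heisenberg uncertainty principle:
ΔxΔp ≥ ℏ/2

The minimum uncertainty in position is:
Δx_min = ℏ/(2Δp)
Δx_min = (1.055e-34 J·s) / (2 × 2.930e-28 kg·m/s)
Δx_min = 1.800e-07 m = 179.961 nm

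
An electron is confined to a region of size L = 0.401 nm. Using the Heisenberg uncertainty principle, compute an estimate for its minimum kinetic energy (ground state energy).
59.234 meV

Using the uncertainty principle to estimate ground state energy:

1. The position uncertainty is approximately the confinement size:
   Δx ≈ L = 4.010e-10 m

2. From ΔxΔp ≥ ℏ/2, the minimum momentum uncertainty is:
   Δp ≈ ℏ/(2L) = 1.315e-25 kg·m/s

3. The kinetic energy is approximately:
   KE ≈ (Δp)²/(2m) = (1.315e-25)²/(2 × 9.109e-31 kg)
   KE ≈ 9.490e-21 J = 59.234 meV

This is an order-of-magnitude estimate of the ground state energy.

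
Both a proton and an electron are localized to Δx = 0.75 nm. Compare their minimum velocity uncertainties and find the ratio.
The electron has the larger minimum velocity uncertainty, by a ratio of 1836.2.

For both particles, Δp_min = ℏ/(2Δx) = 7.030e-26 kg·m/s (same for both).

The velocity uncertainty is Δv = Δp/m:
- proton: Δv = 7.030e-26 / 1.673e-27 = 4.203e+01 m/s = 42.033 m/s
- electron: Δv = 7.030e-26 / 9.109e-31 = 7.718e+04 m/s = 77.178 km/s

Ratio: 7.718e+04 / 4.203e+01 = 1836.2

The lighter particle has larger velocity uncertainty because Δv ∝ 1/m.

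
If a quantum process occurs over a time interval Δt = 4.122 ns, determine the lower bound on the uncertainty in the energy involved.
79.841 neV

Using the energy-time uncertainty principle:
ΔEΔt ≥ ℏ/2

The minimum uncertainty in energy is:
ΔE_min = ℏ/(2Δt)
ΔE_min = (1.055e-34 J·s) / (2 × 4.122e-09 s)
ΔE_min = 1.279e-26 J = 79.841 neV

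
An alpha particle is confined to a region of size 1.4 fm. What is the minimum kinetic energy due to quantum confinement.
666.229 keV

Using the uncertainty principle:

1. Position uncertainty: Δx ≈ 1.400e-15 m
2. Minimum momentum uncertainty: Δp = ℏ/(2Δx) = 3.766e-20 kg·m/s
3. Minimum kinetic energy:
   KE = (Δp)²/(2m) = (3.766e-20)²/(2 × 6.645e-27 kg)
   KE = 1.067e-13 J = 666.229 keV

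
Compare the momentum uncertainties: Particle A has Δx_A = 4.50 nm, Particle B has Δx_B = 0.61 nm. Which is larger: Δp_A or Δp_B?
Particle B has the larger minimum momentum uncertainty, by a factor of 7.38.

For each particle, the minimum momentum uncertainty is Δp_min = ℏ/(2Δx):

Particle A: Δp_A = ℏ/(2×4.500e-09 m) = 1.172e-26 kg·m/s
Particle B: Δp_B = ℏ/(2×6.100e-10 m) = 8.644e-26 kg·m/s

Ratio: Δp_B/Δp_A = 7.38

Since Δp_min ∝ 1/Δx, the particle with smaller position uncertainty (B) has larger momentum uncertainty.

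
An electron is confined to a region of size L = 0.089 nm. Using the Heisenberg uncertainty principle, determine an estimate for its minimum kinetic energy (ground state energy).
1.202 eV

Using the uncertainty principle to estimate ground state energy:

1. The position uncertainty is approximately the confinement size:
   Δx ≈ L = 8.900e-11 m

2. From ΔxΔp ≥ ℏ/2, the minimum momentum uncertainty is:
   Δp ≈ ℏ/(2L) = 5.925e-25 kg·m/s

3. The kinetic energy is approximately:
   KE ≈ (Δp)²/(2m) = (5.925e-25)²/(2 × 9.109e-31 kg)
   KE ≈ 1.927e-19 J = 1.202 eV

This is an order-of-magnitude estimate of the ground state energy.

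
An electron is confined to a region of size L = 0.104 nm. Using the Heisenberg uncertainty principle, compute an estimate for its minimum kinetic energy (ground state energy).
880.636 meV

Using the uncertainty principle to estimate ground state energy:

1. The position uncertainty is approximately the confinement size:
   Δx ≈ L = 1.040e-10 m

2. From ΔxΔp ≥ ℏ/2, the minimum momentum uncertainty is:
   Δp ≈ ℏ/(2L) = 5.070e-25 kg·m/s

3. The kinetic energy is approximately:
   KE ≈ (Δp)²/(2m) = (5.070e-25)²/(2 × 9.109e-31 kg)
   KE ≈ 1.411e-19 J = 880.636 meV

This is an order-of-magnitude estimate of the ground state energy.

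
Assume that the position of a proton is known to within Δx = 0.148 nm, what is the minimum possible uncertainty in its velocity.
213.003 m/s

Using the Heisenberg uncertainty principle and Δp = mΔv:
ΔxΔp ≥ ℏ/2
Δx(mΔv) ≥ ℏ/2

The minimum uncertainty in velocity is:
Δv_min = ℏ/(2mΔx)
Δv_min = (1.055e-34 J·s) / (2 × 1.673e-27 kg × 1.480e-10 m)
Δv_min = 2.130e+02 m/s = 213.003 m/s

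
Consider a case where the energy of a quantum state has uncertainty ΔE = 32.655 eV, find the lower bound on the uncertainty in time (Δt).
10.078 as

Using the energy-time uncertainty principle:
ΔEΔt ≥ ℏ/2

The minimum uncertainty in time is:
Δt_min = ℏ/(2ΔE)
Δt_min = (1.055e-34 J·s) / (2 × 5.232e-18 J)
Δt_min = 1.008e-17 s = 10.078 as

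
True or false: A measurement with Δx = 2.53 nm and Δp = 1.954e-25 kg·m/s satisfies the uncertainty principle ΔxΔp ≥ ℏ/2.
Yes, it satisfies the uncertainty principle.

Calculate the product ΔxΔp:
ΔxΔp = (2.530e-09 m) × (1.954e-25 kg·m/s)
ΔxΔp = 4.944e-34 J·s

Compare to the minimum allowed value ℏ/2:
ℏ/2 = 5.273e-35 J·s

Since ΔxΔp = 4.944e-34 J·s ≥ 5.273e-35 J·s = ℏ/2,
the measurement satisfies the uncertainty principle.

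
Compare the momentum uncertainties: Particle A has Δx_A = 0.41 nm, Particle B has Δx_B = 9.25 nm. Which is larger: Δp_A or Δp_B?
Particle A has the larger minimum momentum uncertainty, by a factor of 22.56.

For each particle, the minimum momentum uncertainty is Δp_min = ℏ/(2Δx):

Particle A: Δp_A = ℏ/(2×4.100e-10 m) = 1.286e-25 kg·m/s
Particle B: Δp_B = ℏ/(2×9.250e-09 m) = 5.700e-27 kg·m/s

Ratio: Δp_A/Δp_B = 22.56

Since Δp_min ∝ 1/Δx, the particle with smaller position uncertainty (A) has larger momentum uncertainty.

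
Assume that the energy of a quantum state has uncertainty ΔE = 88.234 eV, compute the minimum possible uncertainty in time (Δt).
3.730 as

Using the energy-time uncertainty principle:
ΔEΔt ≥ ℏ/2

The minimum uncertainty in time is:
Δt_min = ℏ/(2ΔE)
Δt_min = (1.055e-34 J·s) / (2 × 1.414e-17 J)
Δt_min = 3.730e-18 s = 3.730 as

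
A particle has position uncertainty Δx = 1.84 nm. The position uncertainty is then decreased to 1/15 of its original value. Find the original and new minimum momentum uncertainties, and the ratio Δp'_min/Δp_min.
Original Δp_min = 2.866 × 10^-26 kg·m/s; new Δp'_min = 4.299 × 10^-25 kg·m/s; ratio Δp'_min/Δp_min = 15.

From the uncertainty principle ΔxΔp ≥ ℏ/2, the minimum momentum uncertainty is Δp_min = ℏ/(2Δx).

Original (Δx = 1.84 nm = 1.840e-09 m):
Δp_min = (1.055e-34 J·s)/(2 × 1.840e-09 m) = 2.866e-26 kg·m/s

When Δx → (1/15)Δx:
Δp'_min = ℏ/(2 × (1/15)Δx) = 15 × ℏ/(2Δx) = 15 × Δp_min
Δp'_min = 15 × 2.866e-26 kg·m/s = 4.299e-25 kg·m/s

Since Δp_min ∝ 1/Δx, when Δx is decreased to 1/15 of its original value, Δp_min increases to 15 times its original value.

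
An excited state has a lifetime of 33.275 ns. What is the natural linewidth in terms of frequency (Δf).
2.392 MHz

Using the energy-time uncertainty principle and E = hf:
ΔEΔt ≥ ℏ/2
hΔf·Δt ≥ ℏ/2

The minimum frequency uncertainty is:
Δf = ℏ/(2hτ) = 1/(4πτ)
Δf = 1/(4π × 3.327e-08 s)
Δf = 2.392e+06 Hz = 2.392 MHz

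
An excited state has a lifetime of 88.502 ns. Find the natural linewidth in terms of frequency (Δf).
899.160 kHz

Using the energy-time uncertainty principle and E = hf:
ΔEΔt ≥ ℏ/2
hΔf·Δt ≥ ℏ/2

The minimum frequency uncertainty is:
Δf = ℏ/(2hτ) = 1/(4πτ)
Δf = 1/(4π × 8.850e-08 s)
Δf = 8.992e+05 Hz = 899.160 kHz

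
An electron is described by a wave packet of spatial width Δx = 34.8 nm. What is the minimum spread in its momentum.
1.515 × 10^-27 kg·m/s

For a wave packet, the spatial width Δx and momentum spread Δp are related by the uncertainty principle:
ΔxΔp ≥ ℏ/2

The minimum momentum spread is:
Δp_min = ℏ/(2Δx)
Δp_min = (1.055e-34 J·s) / (2 × 3.480e-08 m)
Δp_min = 1.515e-27 kg·m/s

A wave packet cannot have both a well-defined position and well-defined momentum.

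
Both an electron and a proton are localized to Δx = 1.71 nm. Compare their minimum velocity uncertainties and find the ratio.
The electron has the larger minimum velocity uncertainty, by a ratio of 1836.2.

For both particles, Δp_min = ℏ/(2Δx) = 3.084e-26 kg·m/s (same for both).

The velocity uncertainty is Δv = Δp/m:
- electron: Δv = 3.084e-26 / 9.109e-31 = 3.385e+04 m/s = 33.850 km/s
- proton: Δv = 3.084e-26 / 1.673e-27 = 1.844e+01 m/s = 18.435 m/s

Ratio: 3.385e+04 / 1.844e+01 = 1836.2

The lighter particle has larger velocity uncertainty because Δv ∝ 1/m.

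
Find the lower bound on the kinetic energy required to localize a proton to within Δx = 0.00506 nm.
202.606 meV

Localizing a particle requires giving it sufficient momentum uncertainty:

1. From uncertainty principle: Δp ≥ ℏ/(2Δx)
   Δp_min = (1.055e-34 J·s) / (2 × 5.060e-12 m)
   Δp_min = 1.042e-23 kg·m/s

2. This momentum uncertainty corresponds to kinetic energy:
   KE ≈ (Δp)²/(2m) = (1.042e-23)²/(2 × 1.673e-27 kg)
   KE = 3.246e-20 J = 202.606 meV

Tighter localization requires more energy.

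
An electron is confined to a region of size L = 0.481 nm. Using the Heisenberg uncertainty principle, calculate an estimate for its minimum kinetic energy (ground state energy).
41.169 meV

Using the uncertainty principle to estimate ground state energy:

1. The position uncertainty is approximately the confinement size:
   Δx ≈ L = 4.810e-10 m

2. From ΔxΔp ≥ ℏ/2, the minimum momentum uncertainty is:
   Δp ≈ ℏ/(2L) = 1.096e-25 kg·m/s

3. The kinetic energy is approximately:
   KE ≈ (Δp)²/(2m) = (1.096e-25)²/(2 × 9.109e-31 kg)
   KE ≈ 6.596e-21 J = 41.169 meV

This is an order-of-magnitude estimate of the ground state energy.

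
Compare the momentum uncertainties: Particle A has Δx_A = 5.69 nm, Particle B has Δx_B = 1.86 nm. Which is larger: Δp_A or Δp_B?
Particle B has the larger minimum momentum uncertainty, by a factor of 3.06.

For each particle, the minimum momentum uncertainty is Δp_min = ℏ/(2Δx):

Particle A: Δp_A = ℏ/(2×5.690e-09 m) = 9.267e-27 kg·m/s
Particle B: Δp_B = ℏ/(2×1.860e-09 m) = 2.835e-26 kg·m/s

Ratio: Δp_B/Δp_A = 3.06

Since Δp_min ∝ 1/Δx, the particle with smaller position uncertainty (B) has larger momentum uncertainty.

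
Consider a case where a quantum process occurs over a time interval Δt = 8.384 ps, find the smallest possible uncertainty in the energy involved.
39.254 μeV

Using the energy-time uncertainty principle:
ΔEΔt ≥ ℏ/2

The minimum uncertainty in energy is:
ΔE_min = ℏ/(2Δt)
ΔE_min = (1.055e-34 J·s) / (2 × 8.384e-12 s)
ΔE_min = 6.289e-24 J = 39.254 μeV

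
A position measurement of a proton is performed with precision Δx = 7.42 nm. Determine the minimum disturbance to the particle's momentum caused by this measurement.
7.106 × 10^-27 kg·m/s

The uncertainty principle implies that measuring position disturbs momentum:
ΔxΔp ≥ ℏ/2

When we measure position with precision Δx, we necessarily introduce a momentum uncertainty:
Δp ≥ ℏ/(2Δx)
Δp_min = (1.055e-34 J·s) / (2 × 7.420e-09 m)
Δp_min = 7.106e-27 kg·m/s

The more precisely we measure position, the greater the momentum disturbance.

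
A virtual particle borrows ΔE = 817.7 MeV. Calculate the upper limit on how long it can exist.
4.025 × 10^-25 s

Using the energy-time uncertainty principle:
ΔEΔt ≥ ℏ/2

For a virtual particle borrowing energy ΔE, the maximum lifetime is:
Δt_max = ℏ/(2ΔE)

Converting energy:
ΔE = 817.7 MeV = 1.310e-10 J

Δt_max = (1.055e-34 J·s) / (2 × 1.310e-10 J)
Δt_max = 4.025e-25 s = 4.025 × 10^-25 s

Virtual particles with higher borrowed energy exist for shorter times.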